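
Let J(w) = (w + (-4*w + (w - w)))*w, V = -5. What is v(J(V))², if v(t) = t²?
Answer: 31640625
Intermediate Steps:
J(w) = -3*w² (J(w) = (w + (-4*w + 0))*w = (w - 4*w)*w = (-3*w)*w = -3*w²)
v(J(V))² = ((-3*(-5)²)²)² = ((-3*25)²)² = ((-75)²)² = 5625² = 31640625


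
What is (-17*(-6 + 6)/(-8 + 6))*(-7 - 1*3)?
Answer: 0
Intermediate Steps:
(-17*(-6 + 6)/(-8 + 6))*(-7 - 1*3) = (-0/(-2))*(-7 - 3) = -0*(-1)/2*(-10) = -17*0*(-10) = 0*(-10) = 0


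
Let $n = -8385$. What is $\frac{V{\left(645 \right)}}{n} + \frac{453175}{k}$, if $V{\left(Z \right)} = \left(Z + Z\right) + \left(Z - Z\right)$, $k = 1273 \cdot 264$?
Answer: $\frac{5219131}{4368936} \approx 1.1946$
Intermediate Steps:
$k = 336072$
$V{\left(Z \right)} = 2 Z$ ($V{\left(Z \right)} = 2 Z + 0 = 2 Z$)
$\frac{V{\left(645 \right)}}{n} + \frac{453175}{k} = \frac{2 \cdot 645}{-8385} + \frac{453175}{336072} = 1290 \left(- \frac{1}{8385}\right) + 453175 \cdot \frac{1}{336072} = - \frac{2}{13} + \frac{453175}{336072} = \frac{5219131}{4368936}$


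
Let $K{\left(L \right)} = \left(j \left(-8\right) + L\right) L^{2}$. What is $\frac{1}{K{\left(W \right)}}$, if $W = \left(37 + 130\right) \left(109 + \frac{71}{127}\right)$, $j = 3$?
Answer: $\frac{2048383}{12529546630899555960} \approx 1.6348 \cdot 10^{-13}$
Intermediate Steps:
$W = \frac{2323638}{127}$ ($W = 167 \left(109 + 71 \cdot \frac{1}{127}\right) = 167 \left(109 + \frac{71}{127}\right) = 167 \cdot \frac{13914}{127} = \frac{2323638}{127} \approx 18296.0$)
$K{\left(L \right)} = L^{2} \left(-24 + L\right)$ ($K{\left(L \right)} = \left(3 \left(-8\right) + L\right) L^{2} = \left(-24 + L\right) L^{2} = L^{2} \left(-24 + L\right)$)
$\frac{1}{K{\left(W \right)}} = \frac{1}{\left(\frac{2323638}{127}\right)^{2} \left(-24 + \frac{2323638}{127}\right)} = \frac{1}{\frac{5399293555044}{16129} \cdot \frac{2320590}{127}} = \frac{1}{\frac{12529546630899555960}{2048383}} = \frac{2048383}{12529546630899555960}$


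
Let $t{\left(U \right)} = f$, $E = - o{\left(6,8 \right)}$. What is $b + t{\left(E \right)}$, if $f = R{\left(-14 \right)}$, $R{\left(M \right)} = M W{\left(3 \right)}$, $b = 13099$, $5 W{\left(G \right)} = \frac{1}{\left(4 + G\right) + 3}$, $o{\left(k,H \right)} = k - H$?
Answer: $\frac{327468}{25} \approx 13099.0$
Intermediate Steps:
$W{\left(G \right)} = \frac{1}{5 \left(7 + G\right)}$ ($W{\left(G \right)} = \frac{1}{5 \left(\left(4 + G\right) + 3\right)} = \frac{1}{5 \left(7 + G\right)}$)
$R{\left(M \right)} = \frac{M}{50}$ ($R{\left(M \right)} = M \frac{1}{5 \left(7 + 3\right)} = M \frac{1}{5 \cdot 10} = M \frac{1}{5} \cdot \frac{1}{10} = M \frac{1}{50} = \frac{M}{50}$)
$f = - \frac{7}{25}$ ($f = \frac{1}{50} \left(-14\right) = - \frac{7}{25} \approx -0.28$)
$E = 2$ ($E = - (6 - 8) = \left(-1\right) \left(-2\right) = 2$)
$t{\left(U \right)} = - \frac{7}{25}$
$b + t{\left(E \right)} = 13099 - \frac{7}{25} = \frac{327468}{25}$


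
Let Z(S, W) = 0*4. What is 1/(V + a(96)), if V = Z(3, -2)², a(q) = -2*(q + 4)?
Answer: -1/200 ≈ -0.0050000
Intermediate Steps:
Z(S, W) = 0
a(q) = -8 - 2*q (a(q) = -2*(4 + q) = -8 - 2*q)
V = 0 (V = 0² = 0)
1/(V + a(96)) = 1/(0 + (-8 - 2*96)) = 1/(0 + (-8 - 192)) = 1/(0 - 200) = 1/(-200) = -1/200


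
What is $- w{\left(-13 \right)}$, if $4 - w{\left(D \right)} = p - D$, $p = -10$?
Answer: $-1$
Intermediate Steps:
$w{\left(D \right)} = 14 + D$ ($w{\left(D \right)} = 4 - \left(-10 - D\right) = 4 + \left(10 + D\right) = 14 + D$)
$- w{\left(-13 \right)} = - (14 - 13) = \left(-1\right) 1 = -1$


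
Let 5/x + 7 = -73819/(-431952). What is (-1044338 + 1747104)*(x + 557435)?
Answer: 231117907775399258/589969 ≈ 3.9175e+11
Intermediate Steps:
x = -431952/589969 (x = 5/(-7 - 73819/(-431952)) = 5/(-7 - 73819*(-1/431952)) = 5/(-7 + 73819/431952) = 5/(-2949845/431952) = 5*(-431952/2949845) = -431952/589969 ≈ -0.73216)
(-1044338 + 1747104)*(x + 557435) = (-1044338 + 1747104)*(-431952/589969 + 557435) = 702766*(328868937563/589969) = 231117907775399258/589969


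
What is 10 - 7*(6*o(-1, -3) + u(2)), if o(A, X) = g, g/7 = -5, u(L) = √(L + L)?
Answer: 1466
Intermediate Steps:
u(L) = √2*√L (u(L) = √(2*L) = √2*√L)
g = -35 (g = 7*(-5) = -35)
o(A, X) = -35
10 - 7*(6*o(-1, -3) + u(2)) = 10 - 7*(6*(-35) + √2*√2) = 10 - 7*(-210 + 2) = 10 - 7*(-208) = 10 + 1456 = 1466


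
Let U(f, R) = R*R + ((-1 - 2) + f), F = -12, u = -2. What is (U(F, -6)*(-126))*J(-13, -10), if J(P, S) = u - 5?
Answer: 18522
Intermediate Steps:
J(P, S) = -7 (J(P, S) = -2 - 5 = -7)
U(f, R) = -3 + f + R**2 (U(f, R) = R**2 + (-3 + f) = -3 + f + R**2)
(U(F, -6)*(-126))*J(-13, -10) = ((-3 - 12 + (-6)**2)*(-126))*(-7) = ((-3 - 12 + 36)*(-126))*(-7) = (21*(-126))*(-7) = -2646*(-7) = 18522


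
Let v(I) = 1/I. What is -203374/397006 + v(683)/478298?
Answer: -33218858201355/64846470531602 ≈ -0.51227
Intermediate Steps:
-203374/397006 + v(683)/478298 = -203374/397006 + 1/(683*478298) = -203374*1/397006 + (1/683)*(1/478298) = -101687/198503 + 1/326677534 = -33218858201355/64846470531602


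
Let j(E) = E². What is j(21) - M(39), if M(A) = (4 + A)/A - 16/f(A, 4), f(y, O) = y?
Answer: 5724/13 ≈ 440.31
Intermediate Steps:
M(A) = -16/A + (4 + A)/A (M(A) = (4 + A)/A - 16/A = -16/A + (4 + A)/A)
j(21) - M(39) = 21² - (-12 + 39)/39 = 441 - 27/39 = 441 - 1*9/13 = 441 - 9/13 = 5724/13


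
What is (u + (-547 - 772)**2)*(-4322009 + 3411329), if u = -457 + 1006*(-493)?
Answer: -1132290335280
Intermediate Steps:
u = -496415 (u = -457 - 495958 = -496415)
(u + (-547 - 772)**2)*(-4322009 + 3411329) = (-496415 + (-547 - 772)**2)*(-4322009 + 3411329) = (-496415 + (-1319)**2)*(-910680) = (-496415 + 1739761)*(-910680) = 1243346*(-910680) = -1132290335280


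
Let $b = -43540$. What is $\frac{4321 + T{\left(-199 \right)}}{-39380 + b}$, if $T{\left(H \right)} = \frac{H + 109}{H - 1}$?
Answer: $- \frac{86429}{1658400} \approx -0.052116$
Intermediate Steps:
$T{\left(H \right)} = \frac{109 + H}{-1 + H}$
$\frac{4321 + T{\left(-199 \right)}}{-39380 + b} = \frac{4321 + \frac{109 - 199}{-1 - 199}}{-39380 - 43540} = \frac{4321 + \frac{1}{-200} \left(-90\right)}{-82920} = \left(4321 - - \frac{9}{20}\right) \left(- \frac{1}{82920}\right) = \left(4321 + \frac{9}{20}\right) \left(- \frac{1}{82920}\right) = \frac{86429}{20} \left(- \frac{1}{82920}\right) = - \frac{86429}{1658400}$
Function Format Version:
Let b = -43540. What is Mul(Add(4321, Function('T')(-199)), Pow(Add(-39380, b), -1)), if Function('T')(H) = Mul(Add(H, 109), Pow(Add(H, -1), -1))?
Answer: Rational(-86429, 1658400) ≈ -0.052116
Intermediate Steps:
Function('T')(H) = Mul(Pow(Add(-1, H), -1), Add(109, H)) (Function('T')(H) = Mul(Add(109, H), Pow(Add(-1, H), -1)) = Mul(Pow(Add(-1, H), -1), Add(109, H)))
Mul(Add(4321, Function('T')(-199)), Pow(Add(-39380, b), -1)) = Mul(Add(4321, Mul(Pow(Add(-1, -199), -1), Add(109, -199))), Pow(Add(-39380, -43540), -1)) = Mul(Add(4321, Mul(Pow(-200, -1), -90)), Pow(-82920, -1)) = Mul(Add(4321, Mul(Rational(-1, 200), -90)), Rational(-1, 82920)) = Mul(Add(4321, Rational(9, 20)), Rational(-1, 82920)) = Mul(Rational(86429, 20), Rational(-1, 82920)) = Rational(-86429, 1658400)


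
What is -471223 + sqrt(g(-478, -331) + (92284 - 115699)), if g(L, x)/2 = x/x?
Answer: -471223 + I*sqrt(23413) ≈ -4.7122e+5 + 153.01*I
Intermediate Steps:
g(L, x) = 2 (g(L, x) = 2*(x/x) = 2*1 = 2)
-471223 + sqrt(g(-478, -331) + (92284 - 115699)) = -471223 + sqrt(2 + (92284 - 115699)) = -471223 + sqrt(2 - 23415) = -471223 + sqrt(-23413) = -471223 + I*sqrt(23413)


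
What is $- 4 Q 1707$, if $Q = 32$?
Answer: $-218496$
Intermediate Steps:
$- 4 Q 1707 = \left(-4\right) 32 \cdot 1707 = \left(-128\right) 1707 = -218496$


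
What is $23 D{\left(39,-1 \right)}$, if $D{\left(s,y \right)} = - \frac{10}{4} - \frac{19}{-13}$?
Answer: $- \frac{621}{26} \approx -23.885$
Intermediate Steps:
$D{\left(s,y \right)} = - \frac{27}{26}$ ($D{\left(s,y \right)} = \left(-10\right) \frac{1}{4} - - \frac{19}{13} = - \frac{5}{2} + \frac{19}{13} = - \frac{27}{26}$)
$23 D{\left(39,-1 \right)} = 23 \left(- \frac{27}{26}\right) = - \frac{621}{26}$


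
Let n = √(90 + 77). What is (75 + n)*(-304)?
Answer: -22800 - 304*√167 ≈ -26729.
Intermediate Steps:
n = √167 ≈ 12.923
(75 + n)*(-304) = (75 + √167)*(-304) = -22800 - 304*√167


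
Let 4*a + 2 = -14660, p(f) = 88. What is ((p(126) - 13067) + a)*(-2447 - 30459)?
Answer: 547703917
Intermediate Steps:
a = -7331/2 (a = -½ + (¼)*(-14660) = -½ - 3665 = -7331/2 ≈ -3665.5)
((p(126) - 13067) + a)*(-2447 - 30459) = ((88 - 13067) - 7331/2)*(-2447 - 30459) = (-12979 - 7331/2)*(-32906) = -33289/2*(-32906) = 547703917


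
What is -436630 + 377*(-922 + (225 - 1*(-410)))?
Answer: -544829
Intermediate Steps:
-436630 + 377*(-922 + (225 - 1*(-410))) = -436630 + 377*(-922 + (225 + 410)) = -436630 + 377*(-922 + 635) = -436630 + 377*(-287) = -436630 - 108199 = -544829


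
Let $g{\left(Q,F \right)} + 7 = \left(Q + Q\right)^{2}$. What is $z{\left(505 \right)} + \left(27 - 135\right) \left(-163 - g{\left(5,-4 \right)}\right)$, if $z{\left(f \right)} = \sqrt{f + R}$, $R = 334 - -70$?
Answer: $27648 + 3 \sqrt{101} \approx 27678.0$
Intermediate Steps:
$R = 404$ ($R = 334 + 70 = 404$)
$g{\left(Q,F \right)} = -7 + 4 Q^{2}$ ($g{\left(Q,F \right)} = -7 + \left(Q + Q\right)^{2} = -7 + \left(2 Q\right)^{2} = -7 + 4 Q^{2}$)
$z{\left(f \right)} = \sqrt{404 + f}$ ($z{\left(f \right)} = \sqrt{f + 404} = \sqrt{404 + f}$)
$z{\left(505 \right)} + \left(27 - 135\right) \left(-163 - g{\left(5,-4 \right)}\right) = \sqrt{404 + 505} + \left(27 - 135\right) \left(-163 - \left(-7 + 4 \cdot 5^{2}\right)\right) = \sqrt{909} - 108 \left(-163 - \left(-7 + 4 \cdot 25\right)\right) = 3 \sqrt{101} - 108 \left(-163 - \left(-7 + 100\right)\right) = 3 \sqrt{101} - 108 \left(-163 - 93\right) = 3 \sqrt{101} - -27648 = 3 \sqrt{101} + 27648 = 27648 + 3 \sqrt{101}$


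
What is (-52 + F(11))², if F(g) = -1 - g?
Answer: 4096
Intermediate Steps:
(-52 + F(11))² = (-52 + (-1 - 1*11))² = (-52 + (-1 - 11))² = (-52 - 12)² = (-64)² = 4096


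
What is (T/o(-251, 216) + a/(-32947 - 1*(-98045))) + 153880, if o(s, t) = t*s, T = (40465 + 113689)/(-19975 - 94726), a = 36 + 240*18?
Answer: 128706158403232217/836405656452 ≈ 1.5388e+5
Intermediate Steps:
a = 4356 (a = 36 + 4320 = 4356)
T = -154154/114701 (T = 154154/(-114701) = 154154*(-1/114701) = -154154/114701 ≈ -1.3440)
o(s, t) = s*t
(T/o(-251, 216) + a/(-32947 - 1*(-98045))) + 153880 = (-154154/(114701*((-251*216))) + 4356/(-32947 - 1*(-98045))) + 153880 = (-154154/114701/(-54216) + 4356/(-32947 + 98045)) + 153880 = (-154154/114701*(-1/54216) + 4356/65098) + 153880 = (77077/3109314708 + 4356*(1/65098)) + 153880 = (77077/3109314708 + 18/269) + 153880 = 55988398457/836405656452 + 153880 = 128706158403232217/836405656452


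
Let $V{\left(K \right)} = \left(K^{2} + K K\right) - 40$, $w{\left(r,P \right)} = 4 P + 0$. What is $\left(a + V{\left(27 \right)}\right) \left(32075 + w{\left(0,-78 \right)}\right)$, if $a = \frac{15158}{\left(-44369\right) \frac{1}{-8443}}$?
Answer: $\frac{466413355236}{3413} \approx 1.3666 \cdot 10^{8}$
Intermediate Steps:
$w{\left(r,P \right)} = 4 P$
$a = \frac{9844538}{3413}$ ($a = \frac{15158}{\left(-44369\right) \left(- \frac{1}{8443}\right)} = \frac{15158}{\frac{44369}{8443}} = 15158 \cdot \frac{8443}{44369} = \frac{9844538}{3413} \approx 2884.4$)
$V{\left(K \right)} = -40 + 2 K^{2}$ ($V{\left(K \right)} = \left(K^{2} + K^{2}\right) - 40 = 2 K^{2} - 40 = -40 + 2 K^{2}$)
$\left(a + V{\left(27 \right)}\right) \left(32075 + w{\left(0,-78 \right)}\right) = \left(\frac{9844538}{3413} - \left(40 - 2 \cdot 27^{2}\right)\right) \left(32075 + 4 \left(-78\right)\right) = \left(\frac{9844538}{3413} + \left(-40 + 2 \cdot 729\right)\right) \left(32075 - 312\right) = \left(\frac{9844538}{3413} + \left(-40 + 1458\right)\right) 31763 = \left(\frac{9844538}{3413} + 1418\right) 31763 = \frac{14684172}{3413} \cdot 31763 = \frac{466413355236}{3413}$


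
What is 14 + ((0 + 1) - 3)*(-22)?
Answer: 58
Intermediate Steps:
14 + ((0 + 1) - 3)*(-22) = 14 + (1 - 3)*(-22) = 14 - 2*(-22) = 14 + 44 = 58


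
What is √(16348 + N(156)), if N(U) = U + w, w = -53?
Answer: √16451 ≈ 128.26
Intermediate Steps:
N(U) = -53 + U (N(U) = U - 53 = -53 + U)
√(16348 + N(156)) = √(16348 + (-53 + 156)) = √(16348 + 103) = √16451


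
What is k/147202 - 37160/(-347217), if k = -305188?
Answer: -50248217738/25555518417 ≈ -1.9662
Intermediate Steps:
k/147202 - 37160/(-347217) = -305188/147202 - 37160/(-347217) = -305188*1/147202 - 37160*(-1/347217) = -152594/73601 + 37160/347217 = -50248217738/25555518417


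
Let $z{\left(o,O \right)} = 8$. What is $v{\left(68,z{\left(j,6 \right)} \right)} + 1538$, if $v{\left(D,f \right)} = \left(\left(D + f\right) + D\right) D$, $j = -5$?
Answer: $11330$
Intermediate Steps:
$v{\left(D,f \right)} = D \left(f + 2 D\right)$ ($v{\left(D,f \right)} = \left(f + 2 D\right) D = D \left(f + 2 D\right)$)
$v{\left(68,z{\left(j,6 \right)} \right)} + 1538 = 68 \left(8 + 2 \cdot 68\right) + 1538 = 68 \left(8 + 136\right) + 1538 = 68 \cdot 144 + 1538 = 9792 + 1538 = 11330$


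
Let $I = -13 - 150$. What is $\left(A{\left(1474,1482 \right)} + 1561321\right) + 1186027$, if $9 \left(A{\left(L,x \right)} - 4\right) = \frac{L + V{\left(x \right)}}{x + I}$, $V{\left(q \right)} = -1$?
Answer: $\frac{10871272355}{3957} \approx 2.7474 \cdot 10^{6}$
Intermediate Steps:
$I = -163$ ($I = -13 - 150 = -163$)
$A{\left(L,x \right)} = 4 + \frac{-1 + L}{9 \left(-163 + x\right)}$ ($A{\left(L,x \right)} = 4 + \frac{\left(L - 1\right) \frac{1}{x - 163}}{9} = 4 + \frac{\left(-1 + L\right) \frac{1}{-163 + x}}{9} = 4 + \frac{\frac{1}{-163 + x} \left(-1 + L\right)}{9} = 4 + \frac{-1 + L}{9 \left(-163 + x\right)}$)
$\left(A{\left(1474,1482 \right)} + 1561321\right) + 1186027 = \left(\frac{-5869 + 1474 + 36 \cdot 1482}{9 \left(-163 + 1482\right)} + 1561321\right) + 1186027 = \left(\frac{-5869 + 1474 + 53352}{9 \cdot 1319} + 1561321\right) + 1186027 = \left(\frac{1}{9} \cdot \frac{1}{1319} \cdot 48957 + 1561321\right) + 1186027 = \left(\frac{16319}{3957} + 1561321\right) + 1186027 = \frac{6178163516}{3957} + 1186027 = \frac{10871272355}{3957}$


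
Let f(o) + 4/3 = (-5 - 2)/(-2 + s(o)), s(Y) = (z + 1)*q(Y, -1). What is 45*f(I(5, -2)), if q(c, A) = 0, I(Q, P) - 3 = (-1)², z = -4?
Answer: 195/2 ≈ 97.500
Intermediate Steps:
I(Q, P) = 4 (I(Q, P) = 3 + (-1)² = 3 + 1 = 4)
s(Y) = 0 (s(Y) = (-4 + 1)*0 = -3*0 = 0)
f(o) = 13/6 (f(o) = -4/3 + (-5 - 2)/(-2 + 0) = -4/3 - 7/(-2) = -4/3 - 7*(-½) = -4/3 + 7/2 = 13/6)
45*f(I(5, -2)) = 45*(13/6) = 195/2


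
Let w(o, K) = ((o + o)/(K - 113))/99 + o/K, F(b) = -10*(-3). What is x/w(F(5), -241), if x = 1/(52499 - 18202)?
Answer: -1407681/6092519080 ≈ -0.00023105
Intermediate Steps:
F(b) = 30
w(o, K) = o/K + 2*o/(99*(-113 + K)) (w(o, K) = ((2*o)/(-113 + K))*(1/99) + o/K = (2*o/(-113 + K))*(1/99) + o/K = 2*o/(99*(-113 + K)) + o/K = o/K + 2*o/(99*(-113 + K)))
x = 1/34297 ≈ 2.9157e-5
x/w(F(5), -241) = 1/(34297*(((1/99)*30*(-11187 + 101*(-241))/(-241*(-113 - 241))))) = 1/(34297*(((1/99)*30*(-1/241)*(-11187 - 24341)/(-354)))) = 1/(34297*(((1/99)*30*(-1/241)*(-1/354)*(-35528)))) = 1/(34297*(-177640/1407681)) = (1/34297)*(-1407681/177640) = -1407681/6092519080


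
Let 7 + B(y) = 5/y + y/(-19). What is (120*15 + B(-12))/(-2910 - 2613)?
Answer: -408853/1259244 ≈ -0.32468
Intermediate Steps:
B(y) = -7 + 5/y - y/19 (B(y) = -7 + (5/y + y/(-19)) = -7 + (5/y + y*(-1/19)) = -7 + (5/y - y/19) = -7 + 5/y - y/19)
(120*15 + B(-12))/(-2910 - 2613) = (120*15 + (-7 + 5/(-12) - 1/19*(-12)))/(-2910 - 2613) = (1800 + (-7 + 5*(-1/12) + 12/19))/(-5523) = (1800 + (-7 - 5/12 + 12/19))*(-1/5523) = (1800 - 1547/228)*(-1/5523) = (408853/228)*(-1/5523) = -408853/1259244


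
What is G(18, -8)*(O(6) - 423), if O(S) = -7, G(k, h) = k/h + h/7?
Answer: 20425/14 ≈ 1458.9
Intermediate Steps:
G(k, h) = h/7 + k/h (G(k, h) = k/h + h*(⅐) = k/h + h/7 = h/7 + k/h)
G(18, -8)*(O(6) - 423) = ((⅐)*(-8) + 18/(-8))*(-7 - 423) = (-8/7 + 18*(-⅛))*(-430) = (-8/7 - 9/4)*(-430) = -95/28*(-430) = 20425/14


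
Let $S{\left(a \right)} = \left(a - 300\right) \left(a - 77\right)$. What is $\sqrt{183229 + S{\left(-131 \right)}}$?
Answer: $\sqrt{272877} \approx 522.38$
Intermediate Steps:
$S{\left(a \right)} = \left(-300 + a\right) \left(-77 + a\right)$ ($S{\left(a \right)} = \left(a - 300\right) \left(-77 + a\right) = \left(-300 + a\right) \left(-77 + a\right)$)
$\sqrt{183229 + S{\left(-131 \right)}} = \sqrt{183229 + \left(23100 + \left(-131\right)^{2} - -49387\right)} = \sqrt{183229 + \left(23100 + 17161 + 49387\right)} = \sqrt{183229 + 89648} = \sqrt{272877}$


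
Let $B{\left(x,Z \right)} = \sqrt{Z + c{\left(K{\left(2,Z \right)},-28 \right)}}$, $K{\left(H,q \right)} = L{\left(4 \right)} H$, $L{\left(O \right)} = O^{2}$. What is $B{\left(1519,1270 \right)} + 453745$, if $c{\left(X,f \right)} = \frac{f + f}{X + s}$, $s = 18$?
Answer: $453745 + \frac{\sqrt{31722}}{5} \approx 4.5378 \cdot 10^{5}$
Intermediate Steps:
$K{\left(H,q \right)} = 16 H$ ($K{\left(H,q \right)} = 4^{2} H = 16 H$)
$c{\left(X,f \right)} = \frac{2 f}{18 + X}$ ($c{\left(X,f \right)} = \frac{f + f}{X + 18} = \frac{2 f}{18 + X}$)
$B{\left(x,Z \right)} = \sqrt{- \frac{28}{25} + Z}$ ($B{\left(x,Z \right)} = \sqrt{Z + 2 \left(-28\right) \frac{1}{18 + 16 \cdot 2}} = \sqrt{Z + 2 \left(-28\right) \frac{1}{18 + 32}} = \sqrt{Z + 2 \left(-28\right) \frac{1}{50}} = \sqrt{Z - \frac{28}{25}} = \sqrt{- \frac{28}{25} + Z}$)
$B{\left(1519,1270 \right)} + 453745 = \frac{\sqrt{-28 + 25 \cdot 1270}}{5} + 453745 = \frac{\sqrt{-28 + 31750}}{5} + 453745 = \frac{\sqrt{31722}}{5} + 453745 = 453745 + \frac{\sqrt{31722}}{5}$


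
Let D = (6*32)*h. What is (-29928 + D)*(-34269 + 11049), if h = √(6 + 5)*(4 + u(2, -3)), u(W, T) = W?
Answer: 694928160 - 26749440*√11 ≈ 6.0621e+8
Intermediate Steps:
h = 6*√11 (h = √(6 + 5)*(4 + 2) = √11*6 = 6*√11 ≈ 19.900)
D = 1152*√11 (D = (6*32)*(6*√11) = 192*(6*√11) = 1152*√11 ≈ 3820.8)
(-29928 + D)*(-34269 + 11049) = (-29928 + 1152*√11)*(-34269 + 11049) = (-29928 + 1152*√11)*(-23220) = 694928160 - 26749440*√11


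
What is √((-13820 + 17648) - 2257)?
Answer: √1571 ≈ 39.636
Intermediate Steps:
√((-13820 + 17648) - 2257) = √(3828 - 2257) = √1571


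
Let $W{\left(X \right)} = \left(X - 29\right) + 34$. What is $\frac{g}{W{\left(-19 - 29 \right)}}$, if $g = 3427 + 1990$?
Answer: $- \frac{5417}{43} \approx -125.98$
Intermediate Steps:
$W{\left(X \right)} = 5 + X$ ($W{\left(X \right)} = \left(-29 + X\right) + 34 = 5 + X$)
$g = 5417$
$\frac{g}{W{\left(-19 - 29 \right)}} = \frac{5417}{5 - 48} = \frac{5417}{-43} = 5417 \left(- \frac{1}{43}\right) = - \frac{5417}{43}$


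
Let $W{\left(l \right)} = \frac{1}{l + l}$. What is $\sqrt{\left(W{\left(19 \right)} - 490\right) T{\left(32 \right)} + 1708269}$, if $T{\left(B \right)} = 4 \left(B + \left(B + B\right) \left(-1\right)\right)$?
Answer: $\frac{\sqrt{639325813}}{19} \approx 1330.8$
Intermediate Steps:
$W{\left(l \right)} = \frac{1}{2 l}$
$T{\left(B \right)} = - 4 B$ ($T{\left(B \right)} = 4 \left(B + 2 B \left(-1\right)\right) = 4 \left(B - 2 B\right) = 4 \left(- B\right) = - 4 B$)
$\sqrt{\left(W{\left(19 \right)} - 490\right) T{\left(32 \right)} + 1708269} = \sqrt{\left(\frac{1}{2 \cdot 19} - 490\right) \left(\left(-4\right) 32\right) + 1708269} = \sqrt{\left(\frac{1}{2} \cdot \frac{1}{19} - 490\right) \left(-128\right) + 1708269} = \sqrt{\left(\frac{1}{38} - 490\right) \left(-128\right) + 1708269} = \sqrt{\left(- \frac{18619}{38}\right) \left(-128\right) + 1708269} = \sqrt{\frac{1191616}{19} + 1708269} = \sqrt{\frac{33648727}{19}} = \frac{\sqrt{639325813}}{19}$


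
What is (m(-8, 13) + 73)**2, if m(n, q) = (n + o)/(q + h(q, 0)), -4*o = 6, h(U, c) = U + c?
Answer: 14265729/2704 ≈ 5275.8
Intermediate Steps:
o = -3/2 (o = -1/4*6 = -3/2 ≈ -1.5000)
m(n, q) = (-3/2 + n)/(2*q) (m(n, q) = (n - 3/2)/(q + (q + 0)) = (-3/2 + n)/(q + q) = (-3/2 + n)/((2*q)) = (-3/2 + n)*(1/(2*q)) = (-3/2 + n)/(2*q))
(m(-8, 13) + 73)**2 = ((1/4)*(-3 + 2*(-8))/13 + 73)**2 = ((1/4)*(1/13)*(-3 - 16) + 73)**2 = ((1/4)*(1/13)*(-19) + 73)**2 = (-19/52 + 73)**2 = (3777/52)**2 = 14265729/2704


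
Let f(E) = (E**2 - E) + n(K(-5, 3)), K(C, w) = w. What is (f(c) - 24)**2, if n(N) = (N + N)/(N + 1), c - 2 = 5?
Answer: 1521/4 ≈ 380.25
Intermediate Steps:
c = 7 (c = 2 + 5 = 7)
n(N) = 2*N/(1 + N) (n(N) = (2*N)/(1 + N) = 2*N/(1 + N))
f(E) = 3/2 + E**2 - E (f(E) = (E**2 - E) + 2*3/(1 + 3) = (E**2 - E) + 2*3/4 = (E**2 - E) + 2*3*(1/4) = (E**2 - E) + 3/2 = 3/2 + E**2 - E)
(f(c) - 24)**2 = ((3/2 + 7**2 - 1*7) - 24)**2 = ((3/2 + 49 - 7) - 24)**2 = (87/2 - 24)**2 = (39/2)**2 = 1521/4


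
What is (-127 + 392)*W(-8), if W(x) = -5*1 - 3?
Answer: -2120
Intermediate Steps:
W(x) = -8 (W(x) = -5 - 3 = -8)
(-127 + 392)*W(-8) = (-127 + 392)*(-8) = 265*(-8) = -2120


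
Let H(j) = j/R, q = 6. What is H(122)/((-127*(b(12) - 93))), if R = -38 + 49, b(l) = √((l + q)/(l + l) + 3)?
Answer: 15128/16103219 + 244*√15/48309657 ≈ 0.00095900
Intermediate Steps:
b(l) = √(3 + (6 + l)/(2*l)) (b(l) = √((l + 6)/(l + l) + 3) = √((6 + l)/((2*l)) + 3) = √((6 + l)*(1/(2*l)) + 3) = √((6 + l)/(2*l) + 3) = √(3 + (6 + l)/(2*l)))
R = 11
H(j) = j/11
H(122)/((-127*(b(12) - 93))) = ((1/11)*122)/((-127*(√(14 + 12/12)/2 - 93))) = 122/(11*((-127*(√(14 + 12*(1/12))/2 - 93)))) = 122/(11*((-127*(√(14 + 1)/2 - 93)))) = 122/(11*((-127*(√15/2 - 93)))) = 122/(11*((-127*(-93 + √15/2)))) = 122/(11*(11811 - 127*√15/2))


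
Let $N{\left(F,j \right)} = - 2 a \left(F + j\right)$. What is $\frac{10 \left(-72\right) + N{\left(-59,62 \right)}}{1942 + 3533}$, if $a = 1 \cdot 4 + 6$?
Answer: $- \frac{52}{365} \approx -0.14247$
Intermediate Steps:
$a = 10$ ($a = 4 + 6 = 10$)
$N{\left(F,j \right)} = - 20 F - 20 j$ ($N{\left(F,j \right)} = \left(-2\right) 10 \left(F + j\right) = - 20 \left(F + j\right) = - 20 F - 20 j$)
$\frac{10 \left(-72\right) + N{\left(-59,62 \right)}}{1942 + 3533} = \frac{10 \left(-72\right) - 60}{1942 + 3533} = \frac{-720 + \left(1180 - 1240\right)}{5475} = \left(-720 - 60\right) \frac{1}{5475} = \left(-780\right) \frac{1}{5475} = - \frac{52}{365}$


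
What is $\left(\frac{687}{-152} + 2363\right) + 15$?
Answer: $\frac{360769}{152} \approx 2373.5$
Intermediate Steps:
$\left(\frac{687}{-152} + 2363\right) + 15 = \left(687 \left(- \frac{1}{152}\right) + 2363\right) + 15 = \left(- \frac{687}{152} + 2363\right) + 15 = \frac{358489}{152} + 15 = \frac{360769}{152}$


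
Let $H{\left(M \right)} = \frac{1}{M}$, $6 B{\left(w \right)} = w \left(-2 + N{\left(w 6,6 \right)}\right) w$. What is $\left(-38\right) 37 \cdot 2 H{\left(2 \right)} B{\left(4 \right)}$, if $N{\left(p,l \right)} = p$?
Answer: $- \frac{247456}{3} \approx -82485.0$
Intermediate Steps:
$B{\left(w \right)} = \frac{w^{2} \left(-2 + 6 w\right)}{6}$ ($B{\left(w \right)} = \frac{w \left(-2 + w 6\right) w}{6} = \frac{w \left(-2 + 6 w\right) w}{6} = \frac{w^{2} \left(-2 + 6 w\right)}{6}$)
$\left(-38\right) 37 \cdot 2 H{\left(2 \right)} B{\left(4 \right)} = \left(-38\right) 37 \cdot \frac{2}{2} \cdot 4^{2} \left(- \frac{1}{3} + 4\right) = - 1406 \cdot 2 \cdot \frac{1}{2} \cdot 16 \cdot \frac{11}{3} = - 1406 \cdot 1 \cdot \frac{176}{3} = \left(-1406\right) \frac{176}{3} = - \frac{247456}{3}$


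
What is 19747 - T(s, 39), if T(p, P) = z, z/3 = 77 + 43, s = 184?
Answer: 19387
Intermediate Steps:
z = 360 (z = 3*(77 + 43) = 3*120 = 360)
T(p, P) = 360
19747 - T(s, 39) = 19747 - 1*360 = 19747 - 360 = 19387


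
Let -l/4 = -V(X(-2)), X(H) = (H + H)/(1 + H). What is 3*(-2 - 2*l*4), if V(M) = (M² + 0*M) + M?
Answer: -1926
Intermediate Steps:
X(H) = 2*H/(1 + H) (X(H) = (2*H)/(1 + H) = 2*H/(1 + H))
V(M) = M + M² (V(M) = (M² + 0) + M = M² + M = M + M²)
l = 80 (l = -(-4)*(2*(-2)/(1 - 2))*(1 + 2*(-2)/(1 - 2)) = -(-4)*(2*(-2)/(-1))*(1 + 2*(-2)/(-1)) = -(-4)*(2*(-2)*(-1))*(1 + 2*(-2)*(-1)) = -(-4)*4*(1 + 4) = -(-4)*4*5 = -(-4)*20 = -4*(-20) = 80)
3*(-2 - 2*l*4) = 3*(-2 - 2*80*4) = 3*(-2 - 160*4) = 3*(-2 - 640) = 3*(-642) = -1926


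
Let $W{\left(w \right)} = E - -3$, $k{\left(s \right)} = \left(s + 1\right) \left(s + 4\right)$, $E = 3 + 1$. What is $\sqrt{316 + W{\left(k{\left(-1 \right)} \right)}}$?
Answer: $\sqrt{323} \approx 17.972$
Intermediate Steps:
$E = 4$
$k{\left(s \right)} = \left(1 + s\right) \left(4 + s\right)$
$W{\left(w \right)} = 7$ ($W{\left(w \right)} = 4 - -3 = 4 + 3 = 7$)
$\sqrt{316 + W{\left(k{\left(-1 \right)} \right)}} = \sqrt{316 + 7} = \sqrt{323}$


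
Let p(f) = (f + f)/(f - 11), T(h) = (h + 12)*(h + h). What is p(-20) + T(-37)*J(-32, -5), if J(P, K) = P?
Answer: -1835160/31 ≈ -59199.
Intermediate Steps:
T(h) = 2*h*(12 + h) (T(h) = (12 + h)*(2*h) = 2*h*(12 + h))
p(f) = 2*f/(-11 + f) (p(f) = (2*f)/(-11 + f) = 2*f/(-11 + f))
p(-20) + T(-37)*J(-32, -5) = 2*(-20)/(-11 - 20) + (2*(-37)*(12 - 37))*(-32) = 2*(-20)/(-31) + (2*(-37)*(-25))*(-32) = 2*(-20)*(-1/31) + 1850*(-32) = 40/31 - 59200 = -1835160/31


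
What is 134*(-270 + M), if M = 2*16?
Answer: -31892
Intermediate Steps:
M = 32
134*(-270 + M) = 134*(-270 + 32) = 134*(-238) = -31892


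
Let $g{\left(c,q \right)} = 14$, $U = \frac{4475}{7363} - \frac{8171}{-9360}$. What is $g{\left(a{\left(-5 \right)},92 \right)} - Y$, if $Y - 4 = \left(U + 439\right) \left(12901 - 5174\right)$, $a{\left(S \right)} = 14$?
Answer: $- \frac{234567158975311}{68917680} \approx -3.4036 \cdot 10^{6}$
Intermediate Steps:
$U = \frac{102049073}{68917680}$ ($U = 4475 \cdot \frac{1}{7363} - - \frac{8171}{9360} = \frac{4475}{7363} + \frac{8171}{9360} = \frac{102049073}{68917680} \approx 1.4807$)
$Y = \frac{234568123822831}{68917680}$ ($Y = 4 + \left(\frac{102049073}{68917680} + 439\right) \left(12901 - 5174\right) = 4 + \frac{30356910593}{68917680} \cdot 7727 = 4 + \frac{234567848152111}{68917680} = \frac{234568123822831}{68917680} \approx 3.4036 \cdot 10^{6}$)
$g{\left(a{\left(-5 \right)},92 \right)} - Y = 14 - \frac{234568123822831}{68917680} = - \frac{234567158975311}{68917680}$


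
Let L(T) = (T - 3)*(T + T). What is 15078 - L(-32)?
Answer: 12838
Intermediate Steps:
L(T) = 2*T*(-3 + T) (L(T) = (-3 + T)*(2*T) = 2*T*(-3 + T))
15078 - L(-32) = 15078 - 2*(-32)*(-3 - 32) = 15078 - 2*(-32)*(-35) = 15078 - 1*2240 = 15078 - 2240 = 12838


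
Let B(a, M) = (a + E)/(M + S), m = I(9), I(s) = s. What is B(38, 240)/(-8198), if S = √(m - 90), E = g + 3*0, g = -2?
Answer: -480/26270491 + 18*I/26270491 ≈ -1.8271e-5 + 6.8518e-7*I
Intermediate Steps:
m = 9
E = -2 (E = -2 + 3*0 = -2 + 0 = -2)
S = 9*I (S = √(9 - 90) = √(-81) = 9*I ≈ 9.0*I)
B(a, M) = (-2 + a)/(M + 9*I) (B(a, M) = (a - 2)/(M + 9*I) = (-2 + a)/(M + 9*I))
B(38, 240)/(-8198) = ((-2 + 38)/(240 + 9*I))/(-8198) = (((240 - 9*I)/57681)*36)*(-1/8198) = (4*(240 - 9*I)/6409)*(-1/8198) = -2*(240 - 9*I)/26270491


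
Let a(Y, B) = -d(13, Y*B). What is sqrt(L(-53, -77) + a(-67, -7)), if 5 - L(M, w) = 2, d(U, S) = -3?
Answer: sqrt(6) ≈ 2.4495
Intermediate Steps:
L(M, w) = 3 (L(M, w) = 5 - 1*2 = 5 - 2 = 3)
a(Y, B) = 3 (a(Y, B) = -1*(-3) = 3)
sqrt(L(-53, -77) + a(-67, -7)) = sqrt(3 + 3) = sqrt(6)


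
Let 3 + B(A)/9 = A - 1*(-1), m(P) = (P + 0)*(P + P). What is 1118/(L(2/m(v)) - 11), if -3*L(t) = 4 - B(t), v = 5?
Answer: -41925/683 ≈ -61.384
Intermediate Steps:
m(P) = 2*P**2 (m(P) = P*(2*P) = 2*P**2)
B(A) = -18 + 9*A (B(A) = -27 + 9*(A - 1*(-1)) = -27 + 9*(A + 1) = -27 + 9*(1 + A) = -27 + (9 + 9*A) = -18 + 9*A)
L(t) = -22/3 + 3*t (L(t) = -(4 - (-18 + 9*t))/3 = -(4 + (18 - 9*t))/3 = -(22 - 9*t)/3 = -22/3 + 3*t)
1118/(L(2/m(v)) - 11) = 1118/((-22/3 + 3*(2/((2*5**2)))) - 11) = 1118/((-22/3 + 3*(2/((2*25)))) - 11) = 1118/((-22/3 + 3*(2/50)) - 11) = 1118/((-22/3 + 3*(2*(1/50))) - 11) = 1118/((-22/3 + 3*(1/25)) - 11) = 1118/((-22/3 + 3/25) - 11) = 1118/(-541/75 - 11) = 1118/(-1366/75) = -75/1366*1118 = -41925/683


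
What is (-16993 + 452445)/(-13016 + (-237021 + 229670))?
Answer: -435452/20367 ≈ -21.380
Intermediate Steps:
(-16993 + 452445)/(-13016 + (-237021 + 229670)) = 435452/(-13016 - 7351) = 435452/(-20367) = 435452*(-1/20367) = -435452/20367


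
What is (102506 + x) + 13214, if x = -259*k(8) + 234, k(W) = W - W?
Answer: 115954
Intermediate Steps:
k(W) = 0
x = 234 (x = -259*0 + 234 = 0 + 234 = 234)
(102506 + x) + 13214 = (102506 + 234) + 13214 = 102740 + 13214 = 115954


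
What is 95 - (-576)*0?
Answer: 95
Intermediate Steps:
95 - (-576)*0 = 95 - 12*0 = 95 + 0 = 95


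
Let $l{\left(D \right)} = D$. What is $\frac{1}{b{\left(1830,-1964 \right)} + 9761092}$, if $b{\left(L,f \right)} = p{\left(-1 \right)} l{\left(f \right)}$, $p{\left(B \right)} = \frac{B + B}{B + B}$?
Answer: $\frac{1}{9759128} \approx 1.0247 \cdot 10^{-7}$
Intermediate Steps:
$p{\left(B \right)} = 1$ ($p{\left(B \right)} = \frac{2 B}{2 B} = 2 B \frac{1}{2 B} = 1$)
$b{\left(L,f \right)} = f$ ($b{\left(L,f \right)} = 1 f = f$)
$\frac{1}{b{\left(1830,-1964 \right)} + 9761092} = \frac{1}{-1964 + 9761092} = \frac{1}{9759128}$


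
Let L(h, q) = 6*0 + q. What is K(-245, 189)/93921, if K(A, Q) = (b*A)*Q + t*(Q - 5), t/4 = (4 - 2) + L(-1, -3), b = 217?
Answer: -10048921/93921 ≈ -106.99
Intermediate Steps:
L(h, q) = q (L(h, q) = 0 + q = q)
t = -4 (t = 4*((4 - 2) - 3) = 4*(2 - 3) = 4*(-1) = -4)
K(A, Q) = 20 - 4*Q + 217*A*Q (K(A, Q) = (217*A)*Q - 4*(Q - 5) = 217*A*Q - 4*(-5 + Q) = 217*A*Q + (20 - 4*Q) = 20 - 4*Q + 217*A*Q)
K(-245, 189)/93921 = (20 - 4*189 + 217*(-245)*189)/93921 = (20 - 756 - 10048185)*(1/93921) = -10048921*1/93921 = -10048921/93921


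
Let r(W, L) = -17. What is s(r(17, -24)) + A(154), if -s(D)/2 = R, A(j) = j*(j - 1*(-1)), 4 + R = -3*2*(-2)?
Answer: 23854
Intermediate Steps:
R = 8 (R = -4 - 3*2*(-2) = -4 - 6*(-2) = -4 + 12 = 8)
A(j) = j*(1 + j) (A(j) = j*(j + 1) = j*(1 + j))
s(D) = -16 (s(D) = -2*8 = -16)
s(r(17, -24)) + A(154) = -16 + 154*(1 + 154) = -16 + 154*155 = -16 + 23870 = 23854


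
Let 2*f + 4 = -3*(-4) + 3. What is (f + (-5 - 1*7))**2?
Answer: 169/4 ≈ 42.250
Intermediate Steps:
f = 11/2 (f = -2 + (-3*(-4) + 3)/2 = -2 + (12 + 3)/2 = -2 + (1/2)*15 = -2 + 15/2 = 11/2 ≈ 5.5000)
(f + (-5 - 1*7))**2 = (11/2 + (-5 - 1*7))**2 = (11/2 + (-5 - 7))**2 = (11/2 - 12)**2 = (-13/2)**2 = 169/4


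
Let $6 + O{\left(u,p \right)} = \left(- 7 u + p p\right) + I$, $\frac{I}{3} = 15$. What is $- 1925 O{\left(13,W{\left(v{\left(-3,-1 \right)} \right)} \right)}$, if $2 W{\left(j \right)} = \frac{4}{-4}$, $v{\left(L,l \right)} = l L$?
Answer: $\frac{398475}{4} \approx 99619.0$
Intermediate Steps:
$v{\left(L,l \right)} = L l$
$I = 45$ ($I = 3 \cdot 15 = 45$)
$W{\left(j \right)} = - \frac{1}{2}$ ($W{\left(j \right)} = \frac{4 \frac{1}{-4}}{2} = \frac{4 \left(- \frac{1}{4}\right)}{2} = \frac{1}{2} \left(-1\right) = - \frac{1}{2}$)
$O{\left(u,p \right)} = 39 + p^{2} - 7 u$ ($O{\left(u,p \right)} = -6 + \left(\left(- 7 u + p p\right) + 45\right) = -6 + \left(\left(- 7 u + p^{2}\right) + 45\right) = -6 + \left(\left(p^{2} - 7 u\right) + 45\right) = -6 + \left(45 + p^{2} - 7 u\right) = 39 + p^{2} - 7 u$)
$- 1925 O{\left(13,W{\left(v{\left(-3,-1 \right)} \right)} \right)} = - 1925 \left(39 + \left(- \frac{1}{2}\right)^{2} - 91\right) = - 1925 \left(39 + \frac{1}{4} - 91\right) = \left(-1925\right) \left(- \frac{207}{4}\right) = \frac{398475}{4}$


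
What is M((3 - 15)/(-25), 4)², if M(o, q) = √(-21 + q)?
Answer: -17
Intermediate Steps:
M((3 - 15)/(-25), 4)² = (√(-21 + 4))² = (√(-17))² = (I*√17)² = -17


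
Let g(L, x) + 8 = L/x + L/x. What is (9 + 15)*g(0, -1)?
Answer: -192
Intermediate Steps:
g(L, x) = -8 + 2*L/x (g(L, x) = -8 + (L/x + L/x) = -8 + 2*L/x)
(9 + 15)*g(0, -1) = (9 + 15)*(-8 + 2*0/(-1)) = 24*(-8 + 2*0*(-1)) = 24*(-8 + 0) = 24*(-8) = -192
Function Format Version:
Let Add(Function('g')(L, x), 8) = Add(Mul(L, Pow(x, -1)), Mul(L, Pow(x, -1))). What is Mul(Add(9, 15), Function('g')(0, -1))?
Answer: -192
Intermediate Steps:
Function('g')(L, x) = Add(-8, Mul(2, L, Pow(x, -1))) (Function('g')(L, x) = Add(-8, Add(Mul(L, Pow(x, -1)), Mul(L, Pow(x, -1)))) = Add(-8, Mul(2, L, Pow(x, -1))))
Mul(Add(9, 15), Function('g')(0, -1)) = Mul(Add(9, 15), Add(-8, Mul(2, 0, Pow(-1, -1)))) = Mul(24, Add(-8, Mul(2, 0, -1))) = Mul(24, Add(-8, 0)) = Mul(24, -8) = -192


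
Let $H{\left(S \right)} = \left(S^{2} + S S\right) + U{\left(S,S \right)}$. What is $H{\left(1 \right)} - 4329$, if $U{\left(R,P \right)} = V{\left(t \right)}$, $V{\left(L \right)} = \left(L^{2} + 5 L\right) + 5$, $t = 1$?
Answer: $-4316$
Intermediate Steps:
$V{\left(L \right)} = 5 + L^{2} + 5 L$
$U{\left(R,P \right)} = 11$ ($U{\left(R,P \right)} = 5 + 1^{2} + 5 \cdot 1 = 5 + 1 + 5 = 11$)
$H{\left(S \right)} = 11 + 2 S^{2}$ ($H{\left(S \right)} = \left(S^{2} + S S\right) + 11 = \left(S^{2} + S^{2}\right) + 11 = 2 S^{2} + 11 = 11 + 2 S^{2}$)
$H{\left(1 \right)} - 4329 = \left(11 + 2 \cdot 1^{2}\right) - 4329 = \left(11 + 2 \cdot 1\right) - 4329 = \left(11 + 2\right) - 4329 = 13 - 4329 = -4316$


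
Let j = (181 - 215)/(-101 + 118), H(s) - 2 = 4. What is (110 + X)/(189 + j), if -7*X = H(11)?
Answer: 764/1309 ≈ 0.58365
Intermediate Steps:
H(s) = 6 (H(s) = 2 + 4 = 6)
X = -6/7 (X = -⅐*6 = -6/7 ≈ -0.85714)
j = -2 (j = -34/17 = -34*1/17 = -2)
(110 + X)/(189 + j) = (110 - 6/7)/(189 - 2) = (764/7)/187 = (764/7)*(1/187) = 764/1309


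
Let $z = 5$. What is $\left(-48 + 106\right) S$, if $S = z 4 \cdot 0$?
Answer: $0$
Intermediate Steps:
$S = 0$ ($S = 5 \cdot 4 \cdot 0 = 20 \cdot 0 = 0$)
$\left(-48 + 106\right) S = \left(-48 + 106\right) 0 = 58 \cdot 0 = 0$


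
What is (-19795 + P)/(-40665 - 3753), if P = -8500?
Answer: 28295/44418 ≈ 0.63702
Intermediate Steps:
(-19795 + P)/(-40665 - 3753) = (-19795 - 8500)/(-40665 - 3753) = -28295/(-44418) = -28295*(-1/44418) = 28295/44418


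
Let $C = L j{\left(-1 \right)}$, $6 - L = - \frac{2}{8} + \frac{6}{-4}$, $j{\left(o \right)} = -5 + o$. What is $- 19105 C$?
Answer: $\frac{1776765}{2} \approx 8.8838 \cdot 10^{5}$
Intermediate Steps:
$L = \frac{31}{4}$ ($L = 6 - \left(- \frac{2}{8} + \frac{6}{-4}\right) = 6 - \left(\left(-2\right) \frac{1}{8} + 6 \left(- \frac{1}{4}\right)\right) = 6 - \left(- \frac{1}{4} - \frac{3}{2}\right) = 6 - - \frac{7}{4} = 6 + \frac{7}{4} = \frac{31}{4} \approx 7.75$)
$C = - \frac{93}{2}$ ($C = \frac{31 \left(-5 - 1\right)}{4} = \frac{31}{4} \left(-6\right) = - \frac{93}{2} \approx -46.5$)
$- 19105 C = \left(-19105\right) \left(- \frac{93}{2}\right) = \frac{1776765}{2}$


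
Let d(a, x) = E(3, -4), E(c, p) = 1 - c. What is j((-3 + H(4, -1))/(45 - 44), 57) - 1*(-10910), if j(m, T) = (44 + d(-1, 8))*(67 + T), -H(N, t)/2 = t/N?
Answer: 16118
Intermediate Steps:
d(a, x) = -2 (d(a, x) = 1 - 1*3 = 1 - 3 = -2)
H(N, t) = -2*t/N
j(m, T) = 2814 + 42*T (j(m, T) = (44 - 2)*(67 + T) = 42*(67 + T) = 2814 + 42*T)
j((-3 + H(4, -1))/(45 - 44), 57) - 1*(-10910) = (2814 + 42*57) - 1*(-10910) = (2814 + 2394) + 10910 = 5208 + 10910 = 16118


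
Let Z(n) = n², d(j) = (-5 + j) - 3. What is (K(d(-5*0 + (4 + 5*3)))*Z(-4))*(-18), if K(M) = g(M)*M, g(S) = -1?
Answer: 3168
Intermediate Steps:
d(j) = -8 + j
K(M) = -M
(K(d(-5*0 + (4 + 5*3)))*Z(-4))*(-18) = (-(-8 + (-5*0 + (4 + 5*3)))*(-4)²)*(-18) = (-(-8 + (0 + (4 + 15)))*16)*(-18) = (-(-8 + (0 + 19))*16)*(-18) = (-(-8 + 19)*16)*(-18) = (-1*11*16)*(-18) = -11*16*(-18) = -176*(-18) = 3168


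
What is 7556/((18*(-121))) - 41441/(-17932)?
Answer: -22617847/19527948 ≈ -1.1582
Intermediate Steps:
7556/((18*(-121))) - 41441/(-17932) = 7556/(-2178) - 41441*(-1/17932) = 7556*(-1/2178) + 41441/17932 = -3778/1089 + 41441/17932 = -22617847/19527948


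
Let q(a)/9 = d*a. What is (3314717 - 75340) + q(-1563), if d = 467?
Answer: -3329912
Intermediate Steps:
q(a) = 4203*a (q(a) = 9*(467*a) = 4203*a)
(3314717 - 75340) + q(-1563) = (3314717 - 75340) + 4203*(-1563) = 3239377 - 6569289 = -3329912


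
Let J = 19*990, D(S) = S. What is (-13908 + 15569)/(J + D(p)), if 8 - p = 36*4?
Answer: 1661/18674 ≈ 0.088947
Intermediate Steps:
p = -136 (p = 8 - 36*4 = 8 - 1*144 = 8 - 144 = -136)
J = 18810
(-13908 + 15569)/(J + D(p)) = (-13908 + 15569)/(18810 - 136) = 1661/18674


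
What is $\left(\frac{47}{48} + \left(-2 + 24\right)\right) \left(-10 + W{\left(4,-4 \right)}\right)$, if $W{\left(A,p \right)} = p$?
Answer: $- \frac{7721}{24} \approx -321.71$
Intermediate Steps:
$\left(\frac{47}{48} + \left(-2 + 24\right)\right) \left(-10 + W{\left(4,-4 \right)}\right) = \left(\frac{47}{48} + \left(-2 + 24\right)\right) \left(-10 - 4\right) = \left(47 \cdot \frac{1}{48} + 22\right) \left(-14\right) = \left(\frac{47}{48} + 22\right) \left(-14\right) = \frac{1103}{48} \left(-14\right) = - \frac{7721}{24}$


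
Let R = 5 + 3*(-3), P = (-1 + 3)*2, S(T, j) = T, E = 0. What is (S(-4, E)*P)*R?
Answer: 64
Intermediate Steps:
P = 4 (P = 2*2 = 4)
R = -4 (R = 5 - 9 = -4)
(S(-4, E)*P)*R = -4*4*(-4) = -16*(-4) = 64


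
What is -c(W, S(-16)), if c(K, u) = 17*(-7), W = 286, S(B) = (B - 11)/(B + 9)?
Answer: 119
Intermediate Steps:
S(B) = (-11 + B)/(9 + B)
c(K, u) = -119
-c(W, S(-16)) = -1*(-119) = 119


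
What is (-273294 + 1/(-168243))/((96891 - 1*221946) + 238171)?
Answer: -45979802443/19030975188 ≈ -2.4160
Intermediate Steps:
(-273294 + 1/(-168243))/((96891 - 1*221946) + 238171) = (-273294 - 1/168243)/((96891 - 221946) + 238171) = -45979802443/(168243*(-125055 + 238171)) = -45979802443/168243/113116 = -45979802443/168243*1/113116 = -45979802443/19030975188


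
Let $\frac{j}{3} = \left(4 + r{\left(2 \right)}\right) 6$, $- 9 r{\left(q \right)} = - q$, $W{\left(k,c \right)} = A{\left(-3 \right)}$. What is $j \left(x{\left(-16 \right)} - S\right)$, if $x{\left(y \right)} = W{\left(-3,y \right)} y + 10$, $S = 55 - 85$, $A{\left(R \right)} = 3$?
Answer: $-608$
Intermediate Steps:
$W{\left(k,c \right)} = 3$
$S = -30$ ($S = 55 - 85 = -30$)
$r{\left(q \right)} = \frac{q}{9}$ ($r{\left(q \right)} = - \frac{\left(-1\right) q}{9} = \frac{q}{9}$)
$x{\left(y \right)} = 10 + 3 y$ ($x{\left(y \right)} = 3 y + 10 = 10 + 3 y$)
$j = 76$ ($j = 3 \left(4 + \frac{1}{9} \cdot 2\right) 6 = 3 \left(4 + \frac{2}{9}\right) 6 = 3 \cdot \frac{38}{9} \cdot 6 = 3 \cdot \frac{76}{3} = 76$)
$j \left(x{\left(-16 \right)} - S\right) = 76 \left(\left(10 + 3 \left(-16\right)\right) - -30\right) = 76 \left(\left(10 - 48\right) + 30\right) = 76 \left(-38 + 30\right) = 76 \left(-8\right) = -608$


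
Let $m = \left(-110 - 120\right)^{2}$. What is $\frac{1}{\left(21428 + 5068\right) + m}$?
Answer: $\frac{1}{79396} \approx 1.2595 \cdot 10^{-5}$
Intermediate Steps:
$m = 52900$ ($m = \left(-230\right)^{2} = 52900$)
$\frac{1}{\left(21428 + 5068\right) + m} = \frac{1}{\left(21428 + 5068\right) + 52900} = \frac{1}{26496 + 52900} = \frac{1}{79396}$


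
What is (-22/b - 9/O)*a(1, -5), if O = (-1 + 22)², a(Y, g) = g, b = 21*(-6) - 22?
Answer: -2325/3626 ≈ -0.64120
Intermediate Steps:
b = -148 (b = -126 - 22 = -148)
O = 441 (O = 21² = 441)
(-22/b - 9/O)*a(1, -5) = (-22/(-148) - 9/441)*(-5) = (-22*(-1/148) - 9*1/441)*(-5) = (11/74 - 1/49)*(-5) = (465/3626)*(-5) = -2325/3626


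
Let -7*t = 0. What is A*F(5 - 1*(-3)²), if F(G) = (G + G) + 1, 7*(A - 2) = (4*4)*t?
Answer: -14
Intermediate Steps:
t = 0 (t = -⅐*0 = 0)
A = 2 (A = 2 + ((4*4)*0)/7 = 2 + (16*0)/7 = 2 + (⅐)*0 = 2 + 0 = 2)
F(G) = 1 + 2*G (F(G) = 2*G + 1 = 1 + 2*G)
A*F(5 - 1*(-3)²) = 2*(1 + 2*(5 - 1*(-3)²)) = 2*(1 + 2*(5 - 1*9)) = 2*(1 + 2*(5 - 9)) = 2*(1 + 2*(-4)) = 2*(1 - 8) = 2*(-7) = -14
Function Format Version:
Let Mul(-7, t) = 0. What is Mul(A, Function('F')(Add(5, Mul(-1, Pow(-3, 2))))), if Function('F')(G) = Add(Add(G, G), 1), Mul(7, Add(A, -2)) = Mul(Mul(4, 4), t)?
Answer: -14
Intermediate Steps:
t = 0 (t = Mul(Rational(-1, 7), 0) = 0)
A = 2 (A = Add(2, Mul(Rational(1, 7), Mul(Mul(4, 4), 0))) = Add(2, Mul(Rational(1, 7), Mul(16, 0))) = Add(2, Mul(Rational(1, 7), 0)) = Add(2, 0) = 2)
Function('F')(G) = Add(1, Mul(2, G)) (Function('F')(G) = Add(Mul(2, G), 1) = Add(1, Mul(2, G)))
Mul(A, Function('F')(Add(5, Mul(-1, Pow(-3, 2))))) = Mul(2, Add(1, Mul(2, Add(5, Mul(-1, Pow(-3, 2)))))) = Mul(2, Add(1, Mul(2, Add(5, Mul(-1, 9))))) = Mul(2, Add(1, Mul(2, Add(5, -9)))) = Mul(2, Add(1, Mul(2, -4))) = Mul(2, Add(1, -8)) = Mul(2, -7) = -14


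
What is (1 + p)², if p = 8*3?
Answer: 625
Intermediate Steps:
p = 24
(1 + p)² = (1 + 24)² = 25² = 625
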